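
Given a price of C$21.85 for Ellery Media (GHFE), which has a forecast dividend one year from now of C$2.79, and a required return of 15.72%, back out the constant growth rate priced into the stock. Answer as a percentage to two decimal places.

2.95%

From P₀ = D₁/(r − g), the implied growth is g = r − D₁/P₀.
g = 0.1572 − 2.79/21.85 = 0.1572 − 0.12769 = 0.02951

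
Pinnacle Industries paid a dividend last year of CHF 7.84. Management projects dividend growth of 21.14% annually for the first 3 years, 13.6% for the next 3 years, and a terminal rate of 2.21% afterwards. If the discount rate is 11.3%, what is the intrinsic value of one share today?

CHF 180.38

Three-stage DDM. Project D₁…D_6; terminal Gordon value at t=6 with g = 0.0221; discount at r = 0.113.
D_1 = 9.4974
D_2 = 11.5051
D_3 = 13.9373
D_4 = 15.8328
D_5 = 17.9860
D_6 = 20.4321
TV_6 = 20.8837/(0.113−0.0221) = 229.7435
P₀ = Σ Dₜ/(1+r)ᵗ + TV_6/(1+r)^6 = 180.3831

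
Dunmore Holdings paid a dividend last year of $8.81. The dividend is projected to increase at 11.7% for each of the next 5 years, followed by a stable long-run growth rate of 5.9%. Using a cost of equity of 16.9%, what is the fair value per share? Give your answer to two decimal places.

$106.07

Two-stage DDM. Project D₁…D_5 at 0.117, terminal growth 0.059, discount at r = 0.169.
D_1 = 9.8408
D_2 = 10.9921
D_3 = 12.2782
D_4 = 13.7148
D_5 = 15.3194
Terminal value at t=5: TV = D_6/(r−g) = 16.2232/(0.169−0.059) = 147.4840
P₀ = 9.8408/(1+0.169)^1 + 10.9921/(1+0.169)^2 + 12.2782/(1+0.169)^3 + 13.7148/(1+0.169)^4 + 15.3194/(1+0.169)^5 + 147.4840/(1+0.169)^5 = 106.0662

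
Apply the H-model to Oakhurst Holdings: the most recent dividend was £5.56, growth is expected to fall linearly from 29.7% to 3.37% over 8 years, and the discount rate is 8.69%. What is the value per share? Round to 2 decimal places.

H-model: P₀ = D₀[(1+g_L) + H(g_S−g_L)]/(r−g_L), with H = 8/2 = 4.
P₀ = 5.56 × [(1+0.0337) + 4×(0.297−0.0337)] / (0.0869−0.0337)
   = 5.56 × 2.0869 / 0.0532 = 218.1046

£218.10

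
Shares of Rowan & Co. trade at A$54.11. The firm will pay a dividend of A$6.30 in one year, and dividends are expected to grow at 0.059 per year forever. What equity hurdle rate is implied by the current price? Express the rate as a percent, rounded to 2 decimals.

17.54%

Rearranging the constant-growth DDM: r = D₁/P₀ + g.
r = 6.3000 / 54.11 + 0.059 = 0.11643 + 0.059 = 0.17543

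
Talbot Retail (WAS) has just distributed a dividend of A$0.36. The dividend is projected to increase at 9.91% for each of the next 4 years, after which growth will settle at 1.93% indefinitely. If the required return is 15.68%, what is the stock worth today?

A$3.44

Two-stage DDM. Project D₁…D_4 at 0.0991, terminal growth 0.0193, discount at r = 0.1568.
D_1 = 0.3957
D_2 = 0.4349
D_3 = 0.4780
D_4 = 0.5254
Terminal value at t=4: TV = D_5/(r−g) = 0.5355/(0.1568−0.0193) = 3.8945
P₀ = 0.3957/(1+0.1568)^1 + 0.4349/(1+0.1568)^2 + 0.4780/(1+0.1568)^3 + 0.5254/(1+0.1568)^4 + 3.8945/(1+0.1568)^4 = 3.4440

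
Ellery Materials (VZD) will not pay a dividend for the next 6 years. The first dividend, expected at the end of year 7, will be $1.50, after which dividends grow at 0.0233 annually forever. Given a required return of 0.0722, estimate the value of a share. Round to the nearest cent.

Deferred-dividend DDM. At t=6 the remaining stream is a growing perpetuity with first payment D_7 = 1.50.
V_6 = D_7/(r−g) = 1.50/(0.0722−0.0233) = 30.6748
P₀ = V_6/(1+r)^6 = 30.6748/(1+0.0722)^6 = 20.1896

$20.19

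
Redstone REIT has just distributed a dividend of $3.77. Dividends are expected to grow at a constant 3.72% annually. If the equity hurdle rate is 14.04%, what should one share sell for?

$37.89

Gordon growth model: P₀ = D₁/(r − g). D₁ = 3.77 × (1 + 0.0372) = 3.9102.
P₀ = 3.9102 / (0.1404 − 0.0372) = 3.9102 / 0.1032 = 37.8900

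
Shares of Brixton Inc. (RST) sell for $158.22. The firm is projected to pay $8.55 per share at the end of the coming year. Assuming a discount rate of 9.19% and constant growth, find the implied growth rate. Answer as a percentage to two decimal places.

From P₀ = D₁/(r − g), the implied growth is g = r − D₁/P₀.
g = 0.0919 − 8.55/158.22 = 0.0919 − 0.05404 = 0.03786

3.79%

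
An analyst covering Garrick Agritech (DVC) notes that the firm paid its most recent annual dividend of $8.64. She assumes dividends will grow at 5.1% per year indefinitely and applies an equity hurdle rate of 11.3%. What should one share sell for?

$146.46

Gordon growth model: P₀ = D₁/(r − g). D₁ = 8.64 × (1 + 0.051) = 9.0806.
P₀ = 9.0806 / (0.113 − 0.051) = 9.0806 / 0.062 = 146.4619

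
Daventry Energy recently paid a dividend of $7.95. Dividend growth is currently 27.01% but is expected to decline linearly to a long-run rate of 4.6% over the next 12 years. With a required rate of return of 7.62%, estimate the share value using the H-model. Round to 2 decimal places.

$629.31

H-model: P₀ = D₀[(1+g_L) + H(g_S−g_L)]/(r−g_L), with H = 12/2 = 6.
P₀ = 7.95 × [(1+0.046) + 6×(0.2701−0.046)] / (0.0762−0.046)
   = 7.95 × 2.3906 / 0.0302 = 629.3136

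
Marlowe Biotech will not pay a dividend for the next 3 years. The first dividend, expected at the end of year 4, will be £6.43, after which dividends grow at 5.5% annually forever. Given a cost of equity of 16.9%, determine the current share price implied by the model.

Deferred-dividend DDM. At t=3 the remaining stream is a growing perpetuity with first payment D_4 = 6.43.
V_3 = D_4/(r−g) = 6.43/(0.169−0.055) = 56.4035
P₀ = V_3/(1+r)^3 = 56.4035/(1+0.169)^3 = 35.3071

£35.31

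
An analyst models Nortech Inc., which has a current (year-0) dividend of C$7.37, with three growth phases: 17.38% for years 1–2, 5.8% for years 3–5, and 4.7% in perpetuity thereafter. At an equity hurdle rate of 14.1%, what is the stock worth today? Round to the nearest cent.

Three-stage DDM. Project D₁…D_5; terminal Gordon value at t=5 with g = 0.047; discount at r = 0.141.
D_1 = 8.6509
D_2 = 10.1544
D_3 = 10.7434
D_4 = 11.3665
D_5 = 12.0258
TV_5 = 12.5910/(0.141−0.047) = 133.9465
P₀ = Σ Dₜ/(1+r)ᵗ + TV_5/(1+r)^5 = 104.8022

C$104.80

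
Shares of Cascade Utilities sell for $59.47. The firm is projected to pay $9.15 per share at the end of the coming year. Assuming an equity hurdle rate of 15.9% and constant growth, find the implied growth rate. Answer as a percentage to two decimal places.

0.51%

From P₀ = D₁/(r − g), the implied growth is g = r − D₁/P₀.
g = 0.159 − 9.15/59.47 = 0.159 − 0.15386 = 0.00514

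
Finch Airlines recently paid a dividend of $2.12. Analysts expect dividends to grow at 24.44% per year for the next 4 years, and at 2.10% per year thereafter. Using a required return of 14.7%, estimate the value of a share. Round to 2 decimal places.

Two-stage DDM. Project D₁…D_4 at 0.2444, terminal growth 0.021, discount at r = 0.147.
D_1 = 2.6381
D_2 = 3.2829
D_3 = 4.0852
D_4 = 5.0837
Terminal value at t=4: TV = D_5/(r−g) = 5.1904/(0.147−0.021) = 41.1937
P₀ = 2.6381/(1+0.147)^1 + 3.2829/(1+0.147)^2 + 4.0852/(1+0.147)^3 + 5.0837/(1+0.147)^4 + 41.1937/(1+0.147)^4 = 34.2397

$34.24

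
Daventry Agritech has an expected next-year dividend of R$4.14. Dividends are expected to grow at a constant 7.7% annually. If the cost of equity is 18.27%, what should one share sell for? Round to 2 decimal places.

R$39.17

Gordon growth model: P₀ = D₁/(r − g), with D₁ = 4.14 given directly.
P₀ = 4.1400 / (0.1827 − 0.077) = 4.1400 / 0.1057 = 39.1675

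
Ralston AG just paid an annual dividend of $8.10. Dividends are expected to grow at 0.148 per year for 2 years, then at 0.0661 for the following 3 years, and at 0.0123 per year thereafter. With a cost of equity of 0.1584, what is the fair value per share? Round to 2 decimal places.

Three-stage DDM. Project D₁…D_5; terminal Gordon value at t=5 with g = 0.0123; discount at r = 0.1584.
D_1 = 9.2988
D_2 = 10.6750
D_3 = 11.3806
D_4 = 12.1329
D_5 = 12.9349
TV_5 = 13.0940/(0.1584−0.0123) = 89.6234
P₀ = Σ Dₜ/(1+r)ᵗ + TV_5/(1+r)^5 = 79.2093

$79.21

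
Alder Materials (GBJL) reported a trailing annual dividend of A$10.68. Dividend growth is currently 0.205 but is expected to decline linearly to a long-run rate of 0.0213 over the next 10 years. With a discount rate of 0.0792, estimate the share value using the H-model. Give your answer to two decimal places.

H-model: P₀ = D₀[(1+g_L) + H(g_S−g_L)]/(r−g_L), with H = 10/2 = 5.
P₀ = 10.68 × [(1+0.0213) + 5×(0.205−0.0213)] / (0.0792−0.0213)
   = 10.68 × 1.9398 / 0.0579 = 357.8077

A$357.81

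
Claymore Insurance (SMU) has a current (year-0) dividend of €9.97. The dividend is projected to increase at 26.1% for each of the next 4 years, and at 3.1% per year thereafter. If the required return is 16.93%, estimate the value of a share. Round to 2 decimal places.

€148.86

Two-stage DDM. Project D₁…D_4 at 0.261, terminal growth 0.031, discount at r = 0.1693.
D_1 = 12.5722
D_2 = 15.8535
D_3 = 19.9913
D_4 = 25.2090
Terminal value at t=4: TV = D_5/(r−g) = 25.9905/(0.1693−0.031) = 187.9282
P₀ = 12.5722/(1+0.1693)^1 + 15.8535/(1+0.1693)^2 + 19.9913/(1+0.1693)^3 + 25.2090/(1+0.1693)^4 + 187.9282/(1+0.1693)^4 = 148.8646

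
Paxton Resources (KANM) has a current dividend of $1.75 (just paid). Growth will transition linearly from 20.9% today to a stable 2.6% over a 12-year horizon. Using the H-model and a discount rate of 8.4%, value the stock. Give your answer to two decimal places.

$64.09

H-model: P₀ = D₀[(1+g_L) + H(g_S−g_L)]/(r−g_L), with H = 12/2 = 6.
P₀ = 1.75 × [(1+0.026) + 6×(0.209−0.026)] / (0.084−0.026)
   = 1.75 × 2.1240 / 0.058 = 64.0862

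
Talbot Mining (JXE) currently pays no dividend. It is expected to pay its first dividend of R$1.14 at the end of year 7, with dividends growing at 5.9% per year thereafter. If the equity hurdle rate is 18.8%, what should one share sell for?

Deferred-dividend DDM. At t=6 the remaining stream is a growing perpetuity with first payment D_7 = 1.14.
V_6 = D_7/(r−g) = 1.14/(0.188−0.059) = 8.8372
P₀ = V_6/(1+r)^6 = 8.8372/(1+0.188)^6 = 3.1435

R$3.14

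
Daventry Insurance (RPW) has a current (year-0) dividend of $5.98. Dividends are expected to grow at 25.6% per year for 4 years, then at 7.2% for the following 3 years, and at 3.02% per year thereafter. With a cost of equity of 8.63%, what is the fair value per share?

Three-stage DDM. Project D₁…D_7; terminal Gordon value at t=7 with g = 0.0302; discount at r = 0.0863.
D_1 = 7.5109
D_2 = 9.4337
D_3 = 11.8487
D_4 = 14.8819
D_5 = 15.9534
D_6 = 17.1021
D_7 = 18.3334
TV_7 = 18.8871/(0.0863−0.0302) = 336.6687
P₀ = Σ Dₜ/(1+r)ᵗ + TV_7/(1+r)^7 = 254.6689

$254.67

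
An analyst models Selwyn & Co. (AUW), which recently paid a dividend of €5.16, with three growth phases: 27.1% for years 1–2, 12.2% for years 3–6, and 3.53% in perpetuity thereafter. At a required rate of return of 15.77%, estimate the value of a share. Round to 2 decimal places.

Three-stage DDM. Project D₁…D_6; terminal Gordon value at t=6 with g = 0.0353; discount at r = 0.1577.
D_1 = 6.5584
D_2 = 8.3357
D_3 = 9.3526
D_4 = 10.4936
D_5 = 11.7739
D_6 = 13.2103
TV_6 = 13.6766/(0.1577−0.0353) = 111.7370
P₀ = Σ Dₜ/(1+r)ᵗ + TV_6/(1+r)^6 = 81.3134

€81.31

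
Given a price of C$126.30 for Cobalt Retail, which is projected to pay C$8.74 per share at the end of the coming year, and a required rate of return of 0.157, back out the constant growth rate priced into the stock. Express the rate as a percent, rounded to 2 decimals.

From P₀ = D₁/(r − g), the implied growth is g = r − D₁/P₀.
g = 0.157 − 8.74/126.30 = 0.157 − 0.06920 = 0.08780

8.78%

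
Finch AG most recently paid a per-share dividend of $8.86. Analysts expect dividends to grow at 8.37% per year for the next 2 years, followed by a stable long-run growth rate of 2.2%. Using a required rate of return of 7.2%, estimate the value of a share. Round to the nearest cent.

$203.08

Two-stage DDM. Project D₁…D_2 at 0.0837, terminal growth 0.022, discount at r = 0.072.
D_1 = 9.6016
D_2 = 10.4052
Terminal value at t=2: TV = D_3/(r−g) = 10.6341/(0.072−0.022) = 212.6830
P₀ = 9.6016/(1+0.072)^1 + 10.4052/(1+0.072)^2 + 212.6830/(1+0.072)^2 = 203.0842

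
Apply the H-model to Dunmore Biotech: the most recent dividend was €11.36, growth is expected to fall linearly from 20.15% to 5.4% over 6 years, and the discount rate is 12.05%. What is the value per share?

€255.64

H-model: P₀ = D₀[(1+g_L) + H(g_S−g_L)]/(r−g_L), with H = 6/2 = 3.
P₀ = 11.36 × [(1+0.054) + 3×(0.2015−0.054)] / (0.1205−0.054)
   = 11.36 × 1.4965 / 0.0665 = 255.6427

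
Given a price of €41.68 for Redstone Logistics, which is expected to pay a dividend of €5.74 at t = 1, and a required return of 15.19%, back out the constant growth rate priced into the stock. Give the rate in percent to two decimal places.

From P₀ = D₁/(r − g), the implied growth is g = r − D₁/P₀.
g = 0.1519 − 5.74/41.68 = 0.1519 − 0.13772 = 0.01418

1.42%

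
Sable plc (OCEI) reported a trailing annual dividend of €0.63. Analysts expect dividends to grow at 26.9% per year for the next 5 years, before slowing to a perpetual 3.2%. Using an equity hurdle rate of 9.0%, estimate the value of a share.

Two-stage DDM. Project D₁…D_5 at 0.269, terminal growth 0.032, discount at r = 0.09.
D_1 = 0.7995
D_2 = 1.0145
D_3 = 1.2874
D_4 = 1.6338
D_5 = 2.0732
Terminal value at t=5: TV = D_6/(r−g) = 2.1396/(0.09−0.032) = 36.8893
P₀ = 0.7995/(1+0.09)^1 + 1.0145/(1+0.09)^2 + 1.2874/(1+0.09)^3 + 1.6338/(1+0.09)^4 + 2.0732/(1+0.09)^5 + 36.8893/(1+0.09)^5 = 29.0619

€29.06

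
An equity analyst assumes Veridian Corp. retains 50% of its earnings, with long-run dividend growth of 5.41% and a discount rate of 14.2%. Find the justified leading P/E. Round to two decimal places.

5.69

Payout ratio b = 1 − 0.50 = 0.50.
Justified leading P/E = b/(r−g) = 0.50/(0.142−0.0541) = 5.6883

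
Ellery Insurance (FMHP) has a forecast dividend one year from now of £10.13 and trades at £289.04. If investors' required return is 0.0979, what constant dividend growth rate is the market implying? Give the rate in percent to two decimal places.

6.29%

From P₀ = D₁/(r − g), the implied growth is g = r − D₁/P₀.
g = 0.0979 − 10.13/289.04 = 0.0979 − 0.03505 = 0.06285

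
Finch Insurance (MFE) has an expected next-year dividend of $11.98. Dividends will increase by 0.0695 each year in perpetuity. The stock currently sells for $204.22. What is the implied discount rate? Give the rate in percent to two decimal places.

12.82%

Rearranging the constant-growth DDM: r = D₁/P₀ + g.
r = 11.9800 / 204.22 + 0.0695 = 0.05866 + 0.0695 = 0.12816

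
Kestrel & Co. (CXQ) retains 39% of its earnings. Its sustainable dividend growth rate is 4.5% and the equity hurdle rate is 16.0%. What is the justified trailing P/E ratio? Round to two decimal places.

Payout ratio b = 1 − 0.39 = 0.61.
Justified trailing P/E = b(1+g)/(r−g) = 0.61×(1+0.045)/(0.16−0.045) = 5.5430

5.54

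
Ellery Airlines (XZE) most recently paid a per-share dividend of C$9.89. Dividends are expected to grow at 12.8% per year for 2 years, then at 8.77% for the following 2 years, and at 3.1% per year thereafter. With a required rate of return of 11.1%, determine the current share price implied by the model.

C$165.92

Three-stage DDM. Project D₁…D_4; terminal Gordon value at t=4 with g = 0.031; discount at r = 0.111.
D_1 = 11.1559
D_2 = 12.5839
D_3 = 13.6875
D_4 = 14.8879
TV_4 = 15.3494/(0.111−0.031) = 191.8675
P₀ = Σ Dₜ/(1+r)ᵗ + TV_4/(1+r)^4 = 165.9240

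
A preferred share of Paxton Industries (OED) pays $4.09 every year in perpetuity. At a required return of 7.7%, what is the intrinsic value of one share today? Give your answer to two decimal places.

Zero-growth DDM (perpetuity): P₀ = D/r = 4.09 / 0.077 = 53.1169

$53.12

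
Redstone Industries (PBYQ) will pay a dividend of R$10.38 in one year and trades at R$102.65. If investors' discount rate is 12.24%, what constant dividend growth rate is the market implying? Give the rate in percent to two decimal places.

From P₀ = D₁/(r − g), the implied growth is g = r − D₁/P₀.
g = 0.1224 − 10.38/102.65 = 0.1224 − 0.10112 = 0.02128

2.13%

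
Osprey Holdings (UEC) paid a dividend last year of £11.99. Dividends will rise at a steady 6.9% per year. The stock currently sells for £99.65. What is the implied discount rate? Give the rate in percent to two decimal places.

19.76%

Rearranging the constant-growth DDM: r = D₁/P₀ + g.
D₁ = 11.99 × (1 + 0.069) = 12.8173.
r = 12.8173 / 99.65 + 0.069 = 0.12862 + 0.069 = 0.19762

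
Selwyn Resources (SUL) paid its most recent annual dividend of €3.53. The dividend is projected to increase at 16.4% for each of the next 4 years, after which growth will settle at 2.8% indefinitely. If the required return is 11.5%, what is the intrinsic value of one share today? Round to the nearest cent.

Two-stage DDM. Project D₁…D_4 at 0.164, terminal growth 0.028, discount at r = 0.115.
D_1 = 4.1089
D_2 = 4.7828
D_3 = 5.5672
D_4 = 6.4802
Terminal value at t=4: TV = D_5/(r−g) = 6.6616/(0.115−0.028) = 76.5703
P₀ = 4.1089/(1+0.115)^1 + 4.7828/(1+0.115)^2 + 5.5672/(1+0.115)^3 + 6.4802/(1+0.115)^4 + 76.5703/(1+0.115)^4 = 65.2816

€65.28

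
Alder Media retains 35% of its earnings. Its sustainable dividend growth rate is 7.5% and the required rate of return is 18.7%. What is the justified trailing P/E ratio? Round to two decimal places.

Payout ratio b = 1 − 0.35 = 0.65.
Justified trailing P/E = b(1+g)/(r−g) = 0.65×(1+0.075)/(0.187−0.075) = 6.2388

6.24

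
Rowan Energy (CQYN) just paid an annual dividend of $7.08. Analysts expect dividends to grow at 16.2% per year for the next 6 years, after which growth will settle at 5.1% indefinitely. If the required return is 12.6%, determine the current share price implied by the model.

Two-stage DDM. Project D₁…D_6 at 0.162, terminal growth 0.051, discount at r = 0.126.
D_1 = 8.2270
D_2 = 9.5597
D_3 = 11.1084
D_4 = 12.9080
D_5 = 14.9991
D_6 = 17.4289
Terminal value at t=6: TV = D_7/(r−g) = 18.3178/(0.126−0.051) = 244.2370
P₀ = 8.2270/(1+0.126)^1 + 9.5597/(1+0.126)^2 + 11.1084/(1+0.126)^3 + 12.9080/(1+0.126)^4 + 14.9991/(1+0.126)^5 + 17.4289/(1+0.126)^6 + 244.2370/(1+0.126)^6 = 167.3294

$167.33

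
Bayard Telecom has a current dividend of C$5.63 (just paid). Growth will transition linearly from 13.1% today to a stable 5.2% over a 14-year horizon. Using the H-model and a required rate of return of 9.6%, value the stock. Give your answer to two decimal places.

C$205.37

H-model: P₀ = D₀[(1+g_L) + H(g_S−g_L)]/(r−g_L), with H = 14/2 = 7.
P₀ = 5.63 × [(1+0.052) + 7×(0.131−0.052)] / (0.096−0.052)
   = 5.63 × 1.6050 / 0.044 = 205.3670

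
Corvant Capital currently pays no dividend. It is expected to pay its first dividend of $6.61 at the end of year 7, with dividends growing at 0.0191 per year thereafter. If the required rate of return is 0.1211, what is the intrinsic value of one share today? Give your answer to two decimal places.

$32.64

Deferred-dividend DDM. At t=6 the remaining stream is a growing perpetuity with first payment D_7 = 6.61.
V_6 = D_7/(r−g) = 6.61/(0.1211−0.0191) = 64.8039
P₀ = V_6/(1+r)^6 = 64.8039/(1+0.1211)^6 = 32.6389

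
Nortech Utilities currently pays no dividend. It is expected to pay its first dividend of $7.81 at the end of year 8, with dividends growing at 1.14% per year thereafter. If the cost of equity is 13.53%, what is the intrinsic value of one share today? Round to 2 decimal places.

Deferred-dividend DDM. At t=7 the remaining stream is a growing perpetuity with first payment D_8 = 7.81.
V_7 = D_8/(r−g) = 7.81/(0.1353−0.0114) = 63.0347
P₀ = V_7/(1+r)^7 = 63.0347/(1+0.1353)^7 = 25.9302

$25.93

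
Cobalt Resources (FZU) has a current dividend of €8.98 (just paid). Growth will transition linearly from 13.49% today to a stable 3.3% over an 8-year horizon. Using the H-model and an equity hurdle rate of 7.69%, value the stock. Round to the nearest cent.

€294.68

H-model: P₀ = D₀[(1+g_L) + H(g_S−g_L)]/(r−g_L), with H = 8/2 = 4.
P₀ = 8.98 × [(1+0.033) + 4×(0.1349−0.033)] / (0.0769−0.033)
   = 8.98 × 1.4406 / 0.0439 = 294.6831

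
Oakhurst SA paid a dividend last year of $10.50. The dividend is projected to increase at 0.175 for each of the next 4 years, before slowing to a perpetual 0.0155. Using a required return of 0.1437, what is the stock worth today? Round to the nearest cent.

Two-stage DDM. Project D₁…D_4 at 0.175, terminal growth 0.0155, discount at r = 0.1437.
D_1 = 12.3375
D_2 = 14.4966
D_3 = 17.0335
D_4 = 20.0143
Terminal value at t=4: TV = D_5/(r−g) = 20.3245/(0.1437−0.0155) = 158.5377
P₀ = 12.3375/(1+0.1437)^1 + 14.4966/(1+0.1437)^2 + 17.0335/(1+0.1437)^3 + 20.0143/(1+0.1437)^4 + 158.5377/(1+0.1437)^4 = 137.6116

$137.61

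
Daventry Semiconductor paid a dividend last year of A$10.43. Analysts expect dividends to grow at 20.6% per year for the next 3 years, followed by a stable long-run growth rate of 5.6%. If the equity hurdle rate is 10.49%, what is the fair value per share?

A$330.27

Two-stage DDM. Project D₁…D_3 at 0.206, terminal growth 0.056, discount at r = 0.1049.
D_1 = 12.5786
D_2 = 15.1698
D_3 = 18.2947
Terminal value at t=3: TV = D_4/(r−g) = 19.3192/(0.1049−0.056) = 395.0766
P₀ = 12.5786/(1+0.1049)^1 + 15.1698/(1+0.1049)^2 + 18.2947/(1+0.1049)^3 + 395.0766/(1+0.1049)^3 = 330.2687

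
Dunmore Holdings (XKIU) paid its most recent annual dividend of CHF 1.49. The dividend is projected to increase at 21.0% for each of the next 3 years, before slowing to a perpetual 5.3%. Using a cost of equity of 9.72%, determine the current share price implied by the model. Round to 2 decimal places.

Two-stage DDM. Project D₁…D_3 at 0.21, terminal growth 0.053, discount at r = 0.0972.
D_1 = 1.8029
D_2 = 2.1815
D_3 = 2.6396
Terminal value at t=3: TV = D_4/(r−g) = 2.7795/(0.0972−0.053) = 62.8852
P₀ = 1.8029/(1+0.0972)^1 + 2.1815/(1+0.0972)^2 + 2.6396/(1+0.0972)^3 + 62.8852/(1+0.0972)^3 = 53.0629

CHF 53.06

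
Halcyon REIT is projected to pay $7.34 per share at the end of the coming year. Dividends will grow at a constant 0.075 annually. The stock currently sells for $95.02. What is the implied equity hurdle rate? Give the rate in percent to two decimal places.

15.22%

Rearranging the constant-growth DDM: r = D₁/P₀ + g.
r = 7.3400 / 95.02 + 0.075 = 0.07725 + 0.075 = 0.15225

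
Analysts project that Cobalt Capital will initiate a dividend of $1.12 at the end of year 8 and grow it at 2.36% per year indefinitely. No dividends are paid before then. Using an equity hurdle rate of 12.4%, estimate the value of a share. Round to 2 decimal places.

Deferred-dividend DDM. At t=7 the remaining stream is a growing perpetuity with first payment D_8 = 1.12.
V_7 = D_8/(r−g) = 1.12/(0.124−0.0236) = 11.1554
P₀ = V_7/(1+r)^7 = 11.1554/(1+0.124)^7 = 4.9218

$4.92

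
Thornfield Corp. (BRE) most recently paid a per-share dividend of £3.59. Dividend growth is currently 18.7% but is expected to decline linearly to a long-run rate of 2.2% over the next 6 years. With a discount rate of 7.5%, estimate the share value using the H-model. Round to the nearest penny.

H-model: P₀ = D₀[(1+g_L) + H(g_S−g_L)]/(r−g_L), with H = 6/2 = 3.
P₀ = 3.59 × [(1+0.022) + 3×(0.187−0.022)] / (0.075−0.022)
   = 3.59 × 1.5170 / 0.053 = 102.7553

£102.76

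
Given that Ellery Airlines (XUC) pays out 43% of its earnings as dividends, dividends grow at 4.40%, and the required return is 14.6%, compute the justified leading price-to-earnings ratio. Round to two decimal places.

4.22

Justified leading P/E = b/(r−g) = 0.43/(0.146−0.044) = 4.2157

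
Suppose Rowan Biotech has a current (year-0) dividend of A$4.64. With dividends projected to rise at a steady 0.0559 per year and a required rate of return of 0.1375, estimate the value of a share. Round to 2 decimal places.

A$60.04

Gordon growth model: P₀ = D₁/(r − g). D₁ = 4.64 × (1 + 0.0559) = 4.8994.
P₀ = 4.8994 / (0.1375 − 0.0559) = 4.8994 / 0.0816 = 60.0414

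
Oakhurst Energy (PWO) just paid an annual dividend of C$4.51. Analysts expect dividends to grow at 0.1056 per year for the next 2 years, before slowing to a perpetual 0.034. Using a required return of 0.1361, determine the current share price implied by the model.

Two-stage DDM. Project D₁…D_2 at 0.1056, terminal growth 0.034, discount at r = 0.1361.
D_1 = 4.9863
D_2 = 5.5128
Terminal value at t=2: TV = D_3/(r−g) = 5.7002/(0.1361−0.034) = 55.8300
P₀ = 4.9863/(1+0.1361)^1 + 5.5128/(1+0.1361)^2 + 55.8300/(1+0.1361)^2 = 51.9148

C$51.91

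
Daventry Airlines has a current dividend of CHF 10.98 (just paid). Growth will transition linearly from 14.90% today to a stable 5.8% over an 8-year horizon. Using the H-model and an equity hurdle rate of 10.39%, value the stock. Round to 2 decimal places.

H-model: P₀ = D₀[(1+g_L) + H(g_S−g_L)]/(r−g_L), with H = 8/2 = 4.
P₀ = 10.98 × [(1+0.058) + 4×(0.149−0.058)] / (0.1039−0.058)
   = 10.98 × 1.4220 / 0.0459 = 340.1647

CHF 340.16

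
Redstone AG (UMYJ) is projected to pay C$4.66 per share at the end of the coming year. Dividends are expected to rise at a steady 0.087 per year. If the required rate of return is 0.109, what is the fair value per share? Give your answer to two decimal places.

Gordon growth model: P₀ = D₁/(r − g), with D₁ = 4.66 given directly.
P₀ = 4.6600 / (0.109 − 0.087) = 4.6600 / 0.022 = 211.8182

C$211.82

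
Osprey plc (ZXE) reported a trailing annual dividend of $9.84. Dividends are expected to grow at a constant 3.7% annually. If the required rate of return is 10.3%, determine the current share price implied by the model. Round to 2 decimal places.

$154.61

Gordon growth model: P₀ = D₁/(r − g). D₁ = 9.84 × (1 + 0.037) = 10.2041.
P₀ = 10.2041 / (0.103 − 0.037) = 10.2041 / 0.066 = 154.6073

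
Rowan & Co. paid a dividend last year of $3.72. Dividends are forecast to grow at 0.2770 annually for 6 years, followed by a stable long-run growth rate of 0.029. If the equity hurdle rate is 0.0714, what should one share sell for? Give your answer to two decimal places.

Two-stage DDM. Project D₁…D_6 at 0.277, terminal growth 0.029, discount at r = 0.0714.
D_1 = 4.7504
D_2 = 6.0663
D_3 = 7.7467
D_4 = 9.8925
D_5 = 12.6327
D_6 = 16.1320
Terminal value at t=6: TV = D_7/(r−g) = 16.5998/(0.0714−0.029) = 391.5055
P₀ = 4.7504/(1+0.0714)^1 + 6.0663/(1+0.0714)^2 + 7.7467/(1+0.0714)^3 + 9.8925/(1+0.0714)^4 + 12.6327/(1+0.0714)^5 + 16.1320/(1+0.0714)^6 + 391.5055/(1+0.0714)^6 = 301.9767

$301.98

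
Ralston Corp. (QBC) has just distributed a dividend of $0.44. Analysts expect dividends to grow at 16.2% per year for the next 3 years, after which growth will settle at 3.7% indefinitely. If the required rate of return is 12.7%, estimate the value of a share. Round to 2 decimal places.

Two-stage DDM. Project D₁…D_3 at 0.162, terminal growth 0.037, discount at r = 0.127.
D_1 = 0.5113
D_2 = 0.5941
D_3 = 0.6904
Terminal value at t=3: TV = D_4/(r−g) = 0.7159/(0.127−0.037) = 7.9544
P₀ = 0.5113/(1+0.127)^1 + 0.5941/(1+0.127)^2 + 0.6904/(1+0.127)^3 + 7.9544/(1+0.127)^3 = 6.9606

$6.96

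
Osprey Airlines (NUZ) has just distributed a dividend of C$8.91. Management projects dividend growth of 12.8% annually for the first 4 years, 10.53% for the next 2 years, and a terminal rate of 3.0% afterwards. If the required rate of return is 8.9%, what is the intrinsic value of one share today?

C$244.38

Three-stage DDM. Project D₁…D_6; terminal Gordon value at t=6 with g = 0.03; discount at r = 0.089.
D_1 = 10.0505
D_2 = 11.3369
D_3 = 12.7881
D_4 = 14.4249
D_5 = 15.9439
D_6 = 17.6228
TV_6 = 18.1515/(0.089−0.03) = 307.6519
P₀ = Σ Dₜ/(1+r)ᵗ + TV_6/(1+r)^6 = 244.3791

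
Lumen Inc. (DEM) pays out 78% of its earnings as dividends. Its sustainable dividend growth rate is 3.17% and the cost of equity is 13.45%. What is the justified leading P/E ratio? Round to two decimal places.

Justified leading P/E = b/(r−g) = 0.78/(0.1345−0.0317) = 7.5875

7.59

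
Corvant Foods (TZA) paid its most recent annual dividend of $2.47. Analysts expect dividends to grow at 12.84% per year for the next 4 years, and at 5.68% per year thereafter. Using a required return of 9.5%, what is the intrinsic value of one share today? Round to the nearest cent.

Two-stage DDM. Project D₁…D_4 at 0.1284, terminal growth 0.0568, discount at r = 0.095.
D_1 = 2.7871
D_2 = 3.1450
D_3 = 3.5488
D_4 = 4.0045
Terminal value at t=4: TV = D_5/(r−g) = 4.2320/(0.095−0.0568) = 110.7844
P₀ = 2.7871/(1+0.095)^1 + 3.1450/(1+0.095)^2 + 3.5488/(1+0.095)^3 + 4.0045/(1+0.095)^4 + 110.7844/(1+0.095)^4 = 87.7155

$87.72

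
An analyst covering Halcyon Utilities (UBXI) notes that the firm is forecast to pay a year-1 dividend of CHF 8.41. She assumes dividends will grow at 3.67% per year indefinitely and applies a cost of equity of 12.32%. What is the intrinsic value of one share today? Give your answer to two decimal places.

CHF 97.23

Gordon growth model: P₀ = D₁/(r − g), with D₁ = 8.41 given directly.
P₀ = 8.4100 / (0.1232 − 0.0367) = 8.4100 / 0.0865 = 97.2254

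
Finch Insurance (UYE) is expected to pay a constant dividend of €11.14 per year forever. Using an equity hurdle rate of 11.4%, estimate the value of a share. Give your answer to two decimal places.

Zero-growth DDM (perpetuity): P₀ = D/r = 11.14 / 0.114 = 97.7193

€97.72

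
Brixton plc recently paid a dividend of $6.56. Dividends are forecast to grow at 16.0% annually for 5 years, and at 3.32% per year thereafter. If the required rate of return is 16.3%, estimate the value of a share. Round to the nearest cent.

$84.09

Two-stage DDM. Project D₁…D_5 at 0.16, terminal growth 0.0332, discount at r = 0.163.
D_1 = 7.6096
D_2 = 8.8271
D_3 = 10.2395
D_4 = 11.8778
D_5 = 13.7782
Terminal value at t=5: TV = D_6/(r−g) = 14.2357/(0.163−0.0332) = 109.6740
P₀ = 7.6096/(1+0.163)^1 + 8.8271/(1+0.163)^2 + 10.2395/(1+0.163)^3 + 11.8778/(1+0.163)^4 + 13.7782/(1+0.163)^5 + 109.6740/(1+0.163)^5 = 84.0942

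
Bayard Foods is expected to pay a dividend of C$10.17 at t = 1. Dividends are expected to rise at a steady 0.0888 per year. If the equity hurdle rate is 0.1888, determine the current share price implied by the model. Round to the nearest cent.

Gordon growth model: P₀ = D₁/(r − g), with D₁ = 10.17 given directly.
P₀ = 10.1700 / (0.1888 − 0.0888) = 10.1700 / 0.1 = 101.7000

C$101.70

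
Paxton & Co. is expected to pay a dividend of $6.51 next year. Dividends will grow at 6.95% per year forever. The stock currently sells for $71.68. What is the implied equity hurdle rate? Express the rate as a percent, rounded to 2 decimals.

16.03%

Rearranging the constant-growth DDM: r = D₁/P₀ + g.
r = 6.5100 / 71.68 + 0.0695 = 0.09082 + 0.0695 = 0.16032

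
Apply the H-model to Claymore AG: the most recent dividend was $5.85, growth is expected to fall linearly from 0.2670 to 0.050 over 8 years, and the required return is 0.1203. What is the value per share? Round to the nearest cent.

H-model: P₀ = D₀[(1+g_L) + H(g_S−g_L)]/(r−g_L), with H = 8/2 = 4.
P₀ = 5.85 × [(1+0.05) + 4×(0.267−0.05)] / (0.1203−0.05)
   = 5.85 × 1.9180 / 0.0703 = 159.6060

$159.61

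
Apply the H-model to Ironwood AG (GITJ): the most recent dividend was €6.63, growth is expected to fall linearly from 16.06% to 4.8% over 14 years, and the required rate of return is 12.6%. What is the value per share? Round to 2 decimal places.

€156.08

H-model: P₀ = D₀[(1+g_L) + H(g_S−g_L)]/(r−g_L), with H = 14/2 = 7.
P₀ = 6.63 × [(1+0.048) + 7×(0.1606−0.048)] / (0.126−0.048)
   = 6.63 × 1.8362 / 0.078 = 156.0770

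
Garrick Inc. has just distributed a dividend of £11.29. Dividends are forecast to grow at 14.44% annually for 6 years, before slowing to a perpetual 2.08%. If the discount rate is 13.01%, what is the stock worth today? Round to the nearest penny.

Two-stage DDM. Project D₁…D_6 at 0.1444, terminal growth 0.0208, discount at r = 0.1301.
D_1 = 12.9203
D_2 = 14.7860
D_3 = 16.9211
D_4 = 19.3645
D_5 = 22.1607
D_6 = 25.3607
Terminal value at t=6: TV = D_7/(r−g) = 25.8882/(0.1301−0.0208) = 236.8544
P₀ = 12.9203/(1+0.1301)^1 + 14.7860/(1+0.1301)^2 + 16.9211/(1+0.1301)^3 + 19.3645/(1+0.1301)^4 + 22.1607/(1+0.1301)^5 + 25.3607/(1+0.1301)^6 + 236.8544/(1+0.1301)^6 = 184.5093

£184.51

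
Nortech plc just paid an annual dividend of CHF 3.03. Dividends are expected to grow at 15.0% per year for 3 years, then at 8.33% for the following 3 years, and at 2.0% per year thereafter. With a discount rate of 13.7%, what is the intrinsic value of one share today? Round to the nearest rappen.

CHF 41.48

Three-stage DDM. Project D₁…D_6; terminal Gordon value at t=6 with g = 0.02; discount at r = 0.137.
D_1 = 3.4845
D_2 = 4.0072
D_3 = 4.6083
D_4 = 4.9921
D_5 = 5.4080
D_6 = 5.8584
TV_6 = 5.9756/(0.137−0.02) = 51.0736
P₀ = Σ Dₜ/(1+r)ᵗ + TV_6/(1+r)^6 = 41.4833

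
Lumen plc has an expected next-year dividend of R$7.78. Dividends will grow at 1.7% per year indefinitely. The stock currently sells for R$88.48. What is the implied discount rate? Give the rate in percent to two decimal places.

10.49%

Rearranging the constant-growth DDM: r = D₁/P₀ + g.
r = 7.7800 / 88.48 + 0.017 = 0.08793 + 0.017 = 0.10493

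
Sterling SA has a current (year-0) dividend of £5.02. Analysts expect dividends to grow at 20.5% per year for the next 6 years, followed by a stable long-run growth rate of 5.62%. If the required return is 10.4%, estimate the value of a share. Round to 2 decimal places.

Two-stage DDM. Project D₁…D_6 at 0.205, terminal growth 0.0562, discount at r = 0.104.
D_1 = 6.0491
D_2 = 7.2892
D_3 = 8.7834
D_4 = 10.5841
D_5 = 12.7538
D_6 = 15.3683
Terminal value at t=6: TV = D_7/(r−g) = 16.2320/(0.104−0.0562) = 339.5817
P₀ = 6.0491/(1+0.104)^1 + 7.2892/(1+0.104)^2 + 8.7834/(1+0.104)^3 + 10.5841/(1+0.104)^4 + 12.7538/(1+0.104)^5 + 15.3683/(1+0.104)^6 + 339.5817/(1+0.104)^6 = 228.9326

£228.93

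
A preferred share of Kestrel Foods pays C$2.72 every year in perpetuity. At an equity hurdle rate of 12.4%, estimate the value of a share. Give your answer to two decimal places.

Zero-growth DDM (perpetuity): P₀ = D/r = 2.72 / 0.124 = 21.9355

C$21.94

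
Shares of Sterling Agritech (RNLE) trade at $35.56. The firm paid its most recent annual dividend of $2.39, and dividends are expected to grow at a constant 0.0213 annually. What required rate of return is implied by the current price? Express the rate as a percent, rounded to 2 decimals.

Rearranging the constant-growth DDM: r = D₁/P₀ + g.
D₁ = 2.39 × (1 + 0.0213) = 2.4409.
r = 2.4409 / 35.56 + 0.0213 = 0.06864 + 0.0213 = 0.08994

8.99%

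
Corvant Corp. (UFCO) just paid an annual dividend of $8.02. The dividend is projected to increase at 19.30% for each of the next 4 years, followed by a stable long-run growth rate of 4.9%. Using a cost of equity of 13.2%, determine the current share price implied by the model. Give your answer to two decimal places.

Two-stage DDM. Project D₁…D_4 at 0.193, terminal growth 0.049, discount at r = 0.132.
D_1 = 9.5679
D_2 = 11.4145
D_3 = 13.6174
D_4 = 16.2456
Terminal value at t=4: TV = D_5/(r−g) = 17.0416/(0.132−0.049) = 205.3211
P₀ = 9.5679/(1+0.132)^1 + 11.4145/(1+0.132)^2 + 13.6174/(1+0.132)^3 + 16.2456/(1+0.132)^4 + 205.3211/(1+0.132)^4 = 161.6806

$161.68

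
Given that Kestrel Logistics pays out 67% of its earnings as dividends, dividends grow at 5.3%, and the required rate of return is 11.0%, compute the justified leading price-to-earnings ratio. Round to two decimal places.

11.75

Justified leading P/E = b/(r−g) = 0.67/(0.11−0.053) = 11.7544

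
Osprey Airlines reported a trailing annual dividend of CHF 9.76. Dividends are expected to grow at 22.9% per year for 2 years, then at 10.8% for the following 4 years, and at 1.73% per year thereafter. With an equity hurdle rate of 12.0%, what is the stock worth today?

CHF 179.73

Three-stage DDM. Project D₁…D_6; terminal Gordon value at t=6 with g = 0.0173; discount at r = 0.12.
D_1 = 11.9950
D_2 = 14.7419
D_3 = 16.3340
D_4 = 18.0981
D_5 = 20.0527
D_6 = 22.2184
TV_6 = 22.6028/(0.12−0.0173) = 220.0854
P₀ = Σ Dₜ/(1+r)ᵗ + TV_6/(1+r)^6 = 179.7270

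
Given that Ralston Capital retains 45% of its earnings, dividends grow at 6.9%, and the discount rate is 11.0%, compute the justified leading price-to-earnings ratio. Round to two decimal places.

Payout ratio b = 1 − 0.45 = 0.55.
Justified leading P/E = b/(r−g) = 0.55/(0.11−0.069) = 13.4146

13.41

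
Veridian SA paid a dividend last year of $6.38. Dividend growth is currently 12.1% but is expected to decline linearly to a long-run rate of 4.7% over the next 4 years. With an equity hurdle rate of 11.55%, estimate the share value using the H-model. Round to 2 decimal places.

H-model: P₀ = D₀[(1+g_L) + H(g_S−g_L)]/(r−g_L), with H = 4/2 = 2.
P₀ = 6.38 × [(1+0.047) + 2×(0.121−0.047)] / (0.1155−0.047)
   = 6.38 × 1.1950 / 0.0685 = 111.3007

$111.30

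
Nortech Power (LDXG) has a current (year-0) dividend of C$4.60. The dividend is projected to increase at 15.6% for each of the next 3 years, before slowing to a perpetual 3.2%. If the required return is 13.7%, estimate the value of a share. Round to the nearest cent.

Two-stage DDM. Project D₁…D_3 at 0.156, terminal growth 0.032, discount at r = 0.137.
D_1 = 5.3176
D_2 = 6.1471
D_3 = 7.1061
Terminal value at t=3: TV = D_4/(r−g) = 7.3335/(0.137−0.032) = 69.8428
P₀ = 5.3176/(1+0.137)^1 + 6.1471/(1+0.137)^2 + 7.1061/(1+0.137)^3 + 69.8428/(1+0.137)^3 = 61.7824

C$61.78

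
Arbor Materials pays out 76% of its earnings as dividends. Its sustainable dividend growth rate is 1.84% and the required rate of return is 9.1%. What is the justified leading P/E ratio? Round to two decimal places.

10.47

Justified leading P/E = b/(r−g) = 0.76/(0.091−0.0184) = 10.4683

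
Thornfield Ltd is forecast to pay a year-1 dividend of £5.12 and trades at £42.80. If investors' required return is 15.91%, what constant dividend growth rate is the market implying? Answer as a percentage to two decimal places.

3.95%

From P₀ = D₁/(r − g), the implied growth is g = r − D₁/P₀.
g = 0.1591 − 5.12/42.80 = 0.1591 − 0.11963 = 0.03947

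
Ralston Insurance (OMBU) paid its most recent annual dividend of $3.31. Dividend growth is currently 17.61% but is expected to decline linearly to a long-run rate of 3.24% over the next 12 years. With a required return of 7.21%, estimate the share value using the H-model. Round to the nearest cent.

$157.96

H-model: P₀ = D₀[(1+g_L) + H(g_S−g_L)]/(r−g_L), with H = 12/2 = 6.
P₀ = 3.31 × [(1+0.0324) + 6×(0.1761−0.0324)] / (0.0721−0.0324)
   = 3.31 × 1.8946 / 0.0397 = 157.9629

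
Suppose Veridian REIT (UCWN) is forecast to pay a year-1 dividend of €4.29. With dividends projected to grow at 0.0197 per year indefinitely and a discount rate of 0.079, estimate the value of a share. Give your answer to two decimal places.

€72.34

Gordon growth model: P₀ = D₁/(r − g), with D₁ = 4.29 given directly.
P₀ = 4.2900 / (0.079 − 0.0197) = 4.2900 / 0.0593 = 72.3440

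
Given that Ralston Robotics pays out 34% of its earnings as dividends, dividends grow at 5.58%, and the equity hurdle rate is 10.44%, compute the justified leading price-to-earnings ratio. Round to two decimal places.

Justified leading P/E = b/(r−g) = 0.34/(0.1044−0.0558) = 6.9959

7.00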